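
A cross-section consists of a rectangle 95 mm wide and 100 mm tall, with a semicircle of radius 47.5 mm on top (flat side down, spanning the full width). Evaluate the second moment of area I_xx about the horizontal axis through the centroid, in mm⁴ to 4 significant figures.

Decompose the section into non-overlapping parts with the origin at the bottom-left of its bounding rectangle.
Rectangular body: 95 × 100, A = 9 500 mm², y = 50 mm, Ī = 7 916 667 mm⁴.
Semicircular cap: semicircle r = 47.5, A = 3544.11 mm², y = 120.16 mm, Ī = 558 736 mm⁴.
Centroid: ȳ = ΣA·y / ΣA = 69.0625 mm.
Transfer each piece to the horizontal axis through the centroid using Ī + A·d² with d = y − 69.0625:
  rectangular body: d = -19.0625 mm → contributes +11 368 768 mm⁴
  semicircular cap: d = 51.0971 mm → contributes +9 812 107 mm⁴
Total I = 21 180 875 mm⁴.

I_xx ≈ 2.118 × 10⁷ mm⁴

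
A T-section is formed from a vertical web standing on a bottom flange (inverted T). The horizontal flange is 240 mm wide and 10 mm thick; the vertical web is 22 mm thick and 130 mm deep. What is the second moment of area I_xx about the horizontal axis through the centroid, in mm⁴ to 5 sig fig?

Break the section into simple shapes (no overlaps), measuring from the bottom-left corner of the bounding box.
Flange: 240 × 10, A = 2 400 mm², y = 5 mm, Ī = 20 000 mm⁴.
Web: 22 × 130, A = 2 860 mm², y = 75 mm, Ī = 4 027 833 mm⁴.
Centroid: ȳ = ΣA·y / ΣA = 43.06084 mm.
Transfer each piece to the horizontal axis through the centroid using Ī + A·d² with d = y − 43.06084:
  flange: d = -38.06084 mm → contributes +3 496 705 mm⁴
  web: d = 31.93916 mm → contributes +6 945 348 mm⁴
Total I = 10 442 054 mm⁴.

I_xx ≈ 1.0442 × 10⁷ mm⁴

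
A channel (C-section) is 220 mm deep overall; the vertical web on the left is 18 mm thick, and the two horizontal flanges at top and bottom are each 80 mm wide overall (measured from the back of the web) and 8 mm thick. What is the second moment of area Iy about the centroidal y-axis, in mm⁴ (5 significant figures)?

Decompose the section into non-overlapping parts with the origin at the bottom-left of its bounding rectangle.
Web: 18 × 220, A = 3 960 mm², x = 9 mm, Ī = 106 920 mm⁴.
Top flange (beyond web): 62 × 8, A = 496 mm², x = 49 mm, Ī = 158885.3 mm⁴.
Bottom flange (beyond web): 62 × 8, A = 496 mm², x = 49 mm, Ī = 158885.3 mm⁴.
Centroid: x̄ = ΣA·x / ΣA = 17.01292 mm.
Transfer each piece to the centroidal y-axis using Ī + A·d² with d = x − 17.01292:
  web: d = -8.012924 mm → contributes +361179.5 mm⁴
  top flange (beyond web): d = 31.98708 mm → contributes +666379.2 mm⁴
  bottom flange (beyond web): d = 31.98708 mm → contributes +666379.2 mm⁴
Total I = 1 693 938 mm⁴.

Iy ≈ 1.6939 × 10⁶ mm⁴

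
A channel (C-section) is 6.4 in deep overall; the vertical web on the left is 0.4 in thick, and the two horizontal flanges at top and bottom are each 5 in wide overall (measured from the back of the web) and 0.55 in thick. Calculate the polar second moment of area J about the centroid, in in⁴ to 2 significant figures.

Break the section into simple shapes (no overlaps), measuring from the bottom-left corner of the bounding box.
Web: 0.4 × 6.4, A = 2.56 in², y = 3.2 in, Ī = 8.738 in⁴.
Top flange (beyond web): 4.6 × 0.55, A = 2.53 in², y = 6.125 in, Ī = 0.06378 in⁴.
Bottom flange (beyond web): 4.6 × 0.55, A = 2.53 in², y = 0.275 in, Ī = 0.06378 in⁴.
By symmetry the centroid is at mid-height, ȳ = 3.2 in.
Transfer each piece to the centroidal x-axis using Ī + A·d² with d = y − 3.2:
  web: d = 0 in → contributes +8.738 in⁴
  top flange (beyond web): d = 2.925 in → contributes +21.71 in⁴
  bottom flange (beyond web): d = -2.925 in → contributes +21.71 in⁴
Total I = 52.16 in⁴.
For the y-axis: x̄ = 1.86 in.
Repeating about the centroidal y-axis gives I_y = 19.58 in⁴.
Polar second moment: J = I_x + I_y = 71.74 in⁴.

J ≈ 72 in⁴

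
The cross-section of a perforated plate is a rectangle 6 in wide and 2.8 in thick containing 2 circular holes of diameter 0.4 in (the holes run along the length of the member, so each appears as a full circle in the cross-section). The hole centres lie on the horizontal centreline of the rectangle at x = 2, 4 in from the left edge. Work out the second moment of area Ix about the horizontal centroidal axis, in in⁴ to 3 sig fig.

Decompose the section into non-overlapping parts with the origin at the bottom-left of its bounding rectangle.
Plate: 6 × 2.8, A = 16.8 in², y = 1.4 in, Ī = 10.976 in⁴.
Hole 1 (subtracted): ⌀0.4, A = 0.12566 in², y = 1.4 in, Ī = 0.0012566 in⁴.
Hole 2 (subtracted): ⌀0.4, A = 0.12566 in², y = 1.4 in, Ī = 0.0012566 in⁴.
By symmetry the centroid is at mid-height, ȳ = 1.4 in.
All pieces are centred on the horizontal centroidal axis, so I = ΣĪ (holes subtracted) = 10.973 in⁴.

Ix ≈ 11.0 in⁴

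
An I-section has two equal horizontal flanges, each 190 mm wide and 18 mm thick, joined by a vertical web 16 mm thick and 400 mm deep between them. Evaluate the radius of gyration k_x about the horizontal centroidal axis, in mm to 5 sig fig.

k_x ≈ 170.37 mm

Break the section into simple shapes (no overlaps), measuring from the bottom-left corner of the bounding box.
Bottom flange: 190 × 18, A = 3 420 mm², y = 9 mm, Ī = 92 340 mm⁴.
Web: 16 × 400, A = 6 400 mm², y = 218 mm, Ī = 85 333 333 mm⁴.
Top flange: 190 × 18, A = 3 420 mm², y = 427 mm, Ī = 92 340 mm⁴.
By symmetry the centroid is at mid-height, ȳ = 218 mm.
Transfer each piece to the horizontal centroidal axis using Ī + A·d² with d = y − 218:
  bottom flange: d = -209 mm → contributes +149 481 360 mm⁴
  web: d = 0 mm → contributes +85 333 333 mm⁴
  top flange: d = 209 mm → contributes +149 481 360 mm⁴
Total I = 384 296 053 mm⁴.
Radius of gyration: k = √(I/A) = √(384 296 053 / 13 240) = 170.3684 mm.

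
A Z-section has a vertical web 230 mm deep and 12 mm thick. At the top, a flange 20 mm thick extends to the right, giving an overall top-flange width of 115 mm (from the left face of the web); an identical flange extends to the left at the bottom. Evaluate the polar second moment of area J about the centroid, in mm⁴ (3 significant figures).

Treat the section as a set of non-overlapping primitives; coordinates are from the bounding-box lower-left.
Web: 12 × 230, A = 2 760 mm², y = 115 mm, Ī = 12 167 000 mm⁴.
Top flange (beyond web): 103 × 20, A = 2 060 mm², y = 220 mm, Ī = 68 667 mm⁴.
Bottom flange (beyond web): 103 × 20, A = 2 060 mm², y = 10 mm, Ī = 68 667 mm⁴.
Centroid: ȳ = ΣA·y / ΣA = 115 mm.
Transfer each piece to the centroidal x-axis using Ī + A·d² with d = y − 115:
  web: d = 0 mm → contributes +12 167 000 mm⁴
  top flange (beyond web): d = 105 mm → contributes +22 780 167 mm⁴
  bottom flange (beyond web): d = -105 mm → contributes +22 780 167 mm⁴
Total I = 57 727 333 mm⁴.
For the y-axis: x̄ = 109 mm.
Repeating about the centroidal y-axis gives I_y = 17 297 293 mm⁴.
Polar second moment: J = I_x + I_y = 75 024 627 mm⁴.

J ≈ 7.50 × 10⁷ mm⁴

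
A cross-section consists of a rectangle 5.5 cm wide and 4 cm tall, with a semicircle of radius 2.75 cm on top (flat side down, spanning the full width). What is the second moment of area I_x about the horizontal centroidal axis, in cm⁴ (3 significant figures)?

I_x ≈ 113 cm⁴

Treat the section as a set of non-overlapping primitives; coordinates are from the bounding-box lower-left.
Rectangular body: 5.5 × 4, A = 22 cm², y = 2 cm, Ī = 29.333 cm⁴.
Semicircular cap: semicircle r = 2.75, A = 11.879 cm², y = 5.1671 cm, Ī = 6.2772 cm⁴.
Centroid: ȳ = ΣA·y / ΣA = 3.1105 cm.
Transfer each piece to the horizontal centroidal axis using Ī + A·d² with d = y − 3.1105:
  rectangular body: d = -1.1105 cm → contributes +56.464 cm⁴
  semicircular cap: d = 2.0566 cm → contributes +56.523 cm⁴
Total I = 112.99 cm⁴.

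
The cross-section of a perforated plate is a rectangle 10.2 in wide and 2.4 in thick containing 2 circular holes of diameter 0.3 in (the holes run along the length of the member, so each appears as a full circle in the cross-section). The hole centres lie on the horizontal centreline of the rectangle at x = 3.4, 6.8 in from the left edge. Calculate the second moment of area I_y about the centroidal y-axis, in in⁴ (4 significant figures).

Decompose the section into non-overlapping parts with the origin at the bottom-left of its bounding rectangle.
Plate: 10.2 × 2.4, A = 24.48 in², x = 5.1 in, Ī = 212.242 in⁴.
Hole 1 (subtracted): ⌀0.3, A = 0.0706858 in², x = 3.4 in, Ī = 0.000397608 in⁴.
Hole 2 (subtracted): ⌀0.3, A = 0.0706858 in², x = 6.8 in, Ī = 0.000397608 in⁴.
By symmetry the centroid is at mid-width, x̄ = 5.1 in.
Transfer each piece to the centroidal y-axis using Ī + A·d² with d = x − 5.1:
  plate: d = 0 in → contributes +212.242 in⁴
  hole 1: d = -1.7 in → contributes −0.20468 in⁴
  hole 2: d = 1.7 in → contributes −0.20468 in⁴
Total I = 211.832 in⁴.

I_y ≈ 211.8 in⁴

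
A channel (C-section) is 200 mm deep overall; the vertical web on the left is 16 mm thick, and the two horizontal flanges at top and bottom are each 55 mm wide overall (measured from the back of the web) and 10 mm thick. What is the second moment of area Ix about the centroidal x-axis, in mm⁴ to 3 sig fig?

Decompose the section into non-overlapping parts with the origin at the bottom-left of its bounding rectangle.
Web: 16 × 200, A = 3 200 mm², y = 100 mm, Ī = 10 666 667 mm⁴.
Top flange (beyond web): 39 × 10, A = 390 mm², y = 195 mm, Ī = 3 250 mm⁴.
Bottom flange (beyond web): 39 × 10, A = 390 mm², y = 5 mm, Ī = 3 250 mm⁴.
By symmetry the centroid is at mid-height, ȳ = 100 mm.
Transfer each piece to the centroidal x-axis using Ī + A·d² with d = y − 100:
  web: d = 0 mm → contributes +10 666 667 mm⁴
  top flange (beyond web): d = 95 mm → contributes +3 523 000 mm⁴
  bottom flange (beyond web): d = -95 mm → contributes +3 523 000 mm⁴
Total I = 17 712 667 mm⁴.

Ix ≈ 1.77 × 10⁷ mm⁴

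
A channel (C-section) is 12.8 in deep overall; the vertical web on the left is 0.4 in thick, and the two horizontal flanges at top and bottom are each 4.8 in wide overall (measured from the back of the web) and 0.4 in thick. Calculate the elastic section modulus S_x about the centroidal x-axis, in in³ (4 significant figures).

Decompose the section into non-overlapping parts with the origin at the bottom-left of its bounding rectangle.
Web: 0.4 × 12.8, A = 5.12 in², y = 6.4 in, Ī = 69.9051 in⁴.
Top flange (beyond web): 4.4 × 0.4, A = 1.76 in², y = 12.6 in, Ī = 0.0234667 in⁴.
Bottom flange (beyond web): 4.4 × 0.4, A = 1.76 in², y = 0.2 in, Ī = 0.0234667 in⁴.
By symmetry the centroid is at mid-height, ȳ = 6.4 in.
Transfer each piece to the centroidal x-axis using Ī + A·d² with d = y − 6.4:
  web: d = 0 in → contributes +69.9051 in⁴
  top flange (beyond web): d = 6.2 in → contributes +67.6779 in⁴
  bottom flange (beyond web): d = -6.2 in → contributes +67.6779 in⁴
Total I = 205.261 in⁴.
Extreme fibre distance c = 6.4 in; S = I/c = 32.072 in³.

S_x ≈ 32.07 in³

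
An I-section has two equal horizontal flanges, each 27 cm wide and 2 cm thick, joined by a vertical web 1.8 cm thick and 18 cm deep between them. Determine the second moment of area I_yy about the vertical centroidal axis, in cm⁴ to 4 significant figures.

I_yy ≈ 6570 cm⁴

Decompose the section into non-overlapping parts with the origin at the bottom-left of its bounding rectangle.
Bottom flange: 27 × 2, A = 54 cm², x = 13.5 cm, Ī = 3280.5 cm⁴.
Web: 1.8 × 18, A = 32.4 cm², x = 13.5 cm, Ī = 8.748 cm⁴.
Top flange: 27 × 2, A = 54 cm², x = 13.5 cm, Ī = 3280.5 cm⁴.
By symmetry the centroid is at mid-width, x̄ = 13.5 cm.
All pieces are centred on the vertical centroidal axis, so I = ΣĪ = 6569.75 cm⁴.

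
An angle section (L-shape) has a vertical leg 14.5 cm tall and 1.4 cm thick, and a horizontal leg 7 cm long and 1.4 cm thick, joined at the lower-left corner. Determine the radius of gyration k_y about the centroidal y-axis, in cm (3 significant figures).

k_y ≈ 1.82 cm

Decompose the section into non-overlapping parts with the origin at the bottom-left of its bounding rectangle.
Vertical leg: 1.4 × 14.5, A = 20.3 cm², x = 0.7 cm, Ī = 3.3157 cm⁴.
Horizontal leg (remainder): 5.6 × 1.4, A = 7.84 cm², x = 4.2 cm, Ī = 20.489 cm⁴.
Centroid: x̄ = ΣA·x / ΣA = 1.6751 cm.
Transfer each piece to the centroidal y-axis using Ī + A·d² with d = x − 1.6751:
  vertical leg: d = -0.97512 cm → contributes +22.618 cm⁴
  horizontal leg (remainder): d = 2.5249 cm → contributes +70.469 cm⁴
Total I = 93.087 cm⁴.
Radius of gyration: k = √(I/A) = √(93.087 / 28.14) = 1.8188 cm.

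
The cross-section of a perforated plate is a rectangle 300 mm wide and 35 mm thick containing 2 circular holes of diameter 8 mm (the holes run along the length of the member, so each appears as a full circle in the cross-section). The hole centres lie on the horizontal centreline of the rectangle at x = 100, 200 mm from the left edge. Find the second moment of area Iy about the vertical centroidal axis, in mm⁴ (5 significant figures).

Iy ≈ 7.8498 × 10⁷ mm⁴

Decompose the section into non-overlapping parts with the origin at the bottom-left of its bounding rectangle.
Plate: 300 × 35, A = 10 500 mm², x = 150 mm, Ī = 78 750 000 mm⁴.
Hole 1 (subtracted): ⌀8, A = 50.26548 mm², x = 100 mm, Ī = 201.0619 mm⁴.
Hole 2 (subtracted): ⌀8, A = 50.26548 mm², x = 200 mm, Ī = 201.0619 mm⁴.
By symmetry the centroid is at mid-width, x̄ = 150 mm.
Transfer each piece to the vertical centroidal axis using Ī + A·d² with d = x − 150:
  plate: d = 0 mm → contributes +78 750 000 mm⁴
  hole 1: d = -50 mm → contributes −125864.8 mm⁴
  hole 2: d = 50 mm → contributes −125864.8 mm⁴
Total I = 78 498 270 mm⁴.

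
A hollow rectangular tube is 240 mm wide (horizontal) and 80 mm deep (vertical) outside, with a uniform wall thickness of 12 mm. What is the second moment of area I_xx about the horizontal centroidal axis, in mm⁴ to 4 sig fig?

Break the section into simple shapes (no overlaps), measuring from the bottom-left corner of the bounding box.
Outer rectangle: 240 × 80, A = 19 200 mm², y = 40 mm, Ī = 10 240 000 mm⁴.
Inner void (subtracted): 216 × 56, A = 12 096 mm², y = 40 mm, Ī = 3 161 088 mm⁴.
By symmetry the centroid is at mid-height, ȳ = 40 mm.
All pieces are centred on the horizontal centroidal axis, so I = ΣĪ (holes subtracted) = 7 078 912 mm⁴.

I_xx ≈ 7.079 × 10⁶ mm⁴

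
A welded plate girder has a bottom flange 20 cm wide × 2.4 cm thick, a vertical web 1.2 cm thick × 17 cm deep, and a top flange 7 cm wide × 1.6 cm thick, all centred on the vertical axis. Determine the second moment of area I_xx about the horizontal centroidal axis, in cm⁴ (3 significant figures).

I_xx ≈ 4360 cm⁴

Decompose the section into non-overlapping parts with the origin at the bottom-left of its bounding rectangle.
Bottom plate: 20 × 2.4, A = 48 cm², y = 1.2 cm, Ī = 23.04 cm⁴.
Web plate: 1.2 × 17, A = 20.4 cm², y = 10.9 cm, Ī = 491.3 cm⁴.
Top plate: 7 × 1.6, A = 11.2 cm², y = 20.2 cm, Ī = 2.3893 cm⁴.
Centroid: ȳ = ΣA·y / ΣA = 6.3593 cm.
Transfer each piece to the horizontal centroidal axis using Ī + A·d² with d = y − 6.3593:
  bottom plate: d = -5.1593 cm → contributes +1300.7 cm⁴
  web plate: d = 4.5407 cm → contributes +911.91 cm⁴
  top plate: d = 13.841 cm → contributes +2147.9 cm⁴
Total I = 4360.5 cm⁴.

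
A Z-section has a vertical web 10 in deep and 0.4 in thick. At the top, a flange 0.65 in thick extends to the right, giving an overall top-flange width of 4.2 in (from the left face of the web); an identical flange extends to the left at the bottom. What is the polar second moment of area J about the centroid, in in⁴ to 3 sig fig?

J ≈ 169 in⁴

Break the section into simple shapes (no overlaps), measuring from the bottom-left corner of the bounding box.
Web: 0.4 × 10, A = 4 in², y = 5 in, Ī = 33.333 in⁴.
Top flange (beyond web): 3.8 × 0.65, A = 2.47 in², y = 9.675 in, Ī = 0.086965 in⁴.
Bottom flange (beyond web): 3.8 × 0.65, A = 2.47 in², y = 0.325 in, Ī = 0.086965 in⁴.
Centroid: ȳ = ΣA·y / ΣA = 5 in.
Transfer each piece to the centroidal x-axis using Ī + A·d² with d = y − 5:
  web: d = 0 in → contributes +33.333 in⁴
  top flange (beyond web): d = 4.675 in → contributes +54.07 in⁴
  bottom flange (beyond web): d = -4.675 in → contributes +54.07 in⁴
Total I = 141.47 in⁴.
For the y-axis: x̄ = 4 in.
Repeating about the centroidal y-axis gives I_y = 27.783 in⁴.
Polar second moment: J = I_x + I_y = 169.26 in⁴.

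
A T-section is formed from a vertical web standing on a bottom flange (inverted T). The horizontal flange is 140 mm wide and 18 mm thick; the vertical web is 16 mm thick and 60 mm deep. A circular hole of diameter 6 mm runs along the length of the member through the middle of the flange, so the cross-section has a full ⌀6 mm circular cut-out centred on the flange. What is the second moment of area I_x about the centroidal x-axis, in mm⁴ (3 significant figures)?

Treat the section as a set of non-overlapping primitives; coordinates are from the bounding-box lower-left.
Flange: 140 × 18, A = 2 520 mm², y = 9 mm, Ī = 68 040 mm⁴.
Web: 16 × 60, A = 960 mm², y = 48 mm, Ī = 288 000 mm⁴.
Hole (subtracted): ⌀6, A = 28.274 mm², y = 9 mm, Ī = 63.617 mm⁴.
Centroid: ȳ = ΣA·y / ΣA = 19.847 mm.
Transfer each piece to the centroidal x-axis using Ī + A·d² with d = y − 19.847:
  flange: d = -10.847 mm → contributes +364 523 mm⁴
  web: d = 28.153 mm → contributes +1 048 901 mm⁴
  hole: d = -10.847 mm → contributes −3390.1 mm⁴
Total I = 1 410 034 mm⁴.

I_x ≈ 1.41 × 10⁶ mm⁴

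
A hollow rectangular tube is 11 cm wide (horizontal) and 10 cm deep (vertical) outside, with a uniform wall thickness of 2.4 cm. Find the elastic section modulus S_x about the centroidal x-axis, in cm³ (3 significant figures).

S_x ≈ 169 cm³

Split into non-overlapping primitives; take the origin at the lower-left of the bounding box.
Outer rectangle: 11 × 10, A = 110 cm², y = 5 cm, Ī = 916.67 cm⁴.
Inner void (subtracted): 6.2 × 5.2, A = 32.24 cm², y = 5 cm, Ī = 72.647 cm⁴.
By symmetry the centroid is at mid-height, ȳ = 5 cm.
All pieces are centred on the centroidal x-axis, so I = ΣĪ (holes subtracted) = 844.02 cm⁴.
Extreme fibre distance c = 5 cm; S = I/c = 168.8 cm³.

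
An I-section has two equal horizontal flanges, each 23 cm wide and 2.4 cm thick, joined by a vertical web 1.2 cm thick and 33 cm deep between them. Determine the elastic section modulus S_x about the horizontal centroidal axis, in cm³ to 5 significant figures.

Decompose the section into non-overlapping parts with the origin at the bottom-left of its bounding rectangle.
Bottom flange: 23 × 2.4, A = 55.2 cm², y = 1.2 cm, Ī = 26.496 cm⁴.
Web: 1.2 × 33, A = 39.6 cm², y = 18.9 cm, Ī = 3593.7 cm⁴.
Top flange: 23 × 2.4, A = 55.2 cm², y = 36.6 cm, Ī = 26.496 cm⁴.
By symmetry the centroid is at mid-height, ȳ = 18.9 cm.
Transfer each piece to the horizontal centroidal axis using Ī + A·d² with d = y − 18.9:
  bottom flange: d = -17.7 cm → contributes +17320.1 cm⁴
  web: d = 0 cm → contributes +3593.7 cm⁴
  top flange: d = 17.7 cm → contributes +17320.1 cm⁴
Total I = 38233.91 cm⁴.
Extreme fibre distance c = 18.9 cm; S = I/c = 2022.958 cm³.

S_x ≈ 2023.0 cm³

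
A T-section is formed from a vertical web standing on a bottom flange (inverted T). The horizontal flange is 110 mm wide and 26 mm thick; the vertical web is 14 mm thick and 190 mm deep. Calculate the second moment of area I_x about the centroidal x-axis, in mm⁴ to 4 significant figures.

I_x ≈ 2.424 × 10⁷ mm⁴

Treat the section as a set of non-overlapping primitives; coordinates are from the bounding-box lower-left.
Flange: 110 × 26, A = 2 860 mm², y = 13 mm, Ī = 161 113 mm⁴.
Web: 14 × 190, A = 2 660 mm², y = 121 mm, Ī = 8 002 167 mm⁴.
Centroid: ȳ = ΣA·y / ΣA = 65.0435 mm.
Transfer each piece to the centroidal x-axis using Ī + A·d² with d = y − 65.0435:
  flange: d = -52.0435 mm → contributes +7 907 491 mm⁴
  web: d = 55.9565 mm → contributes +16 330 979 mm⁴
Total I = 24 238 470 mm⁴.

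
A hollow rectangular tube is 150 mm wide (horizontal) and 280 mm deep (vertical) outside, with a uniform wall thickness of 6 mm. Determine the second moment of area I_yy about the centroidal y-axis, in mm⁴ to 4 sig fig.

I_yy ≈ 2.006 × 10⁷ mm⁴

Split into non-overlapping primitives; take the origin at the lower-left of the bounding box.
Outer rectangle: 150 × 280, A = 42 000 mm², x = 75 mm, Ī = 78 750 000 mm⁴.
Inner void (subtracted): 138 × 268, A = 36 984 mm², x = 75 mm, Ī = 58 693 608 mm⁴.
By symmetry the centroid is at mid-width, x̄ = 75 mm.
All pieces are centred on the centroidal y-axis, so I = ΣĪ (holes subtracted) = 20 056 392 mm⁴.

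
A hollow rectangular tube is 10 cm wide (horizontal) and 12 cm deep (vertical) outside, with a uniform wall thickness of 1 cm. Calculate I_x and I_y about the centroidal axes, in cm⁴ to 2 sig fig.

I_x ≈ 770 cm⁴, I_y ≈ 570 cm⁴

Decompose the section into non-overlapping parts with the origin at the bottom-left of its bounding rectangle.
Outer rectangle: 10 × 12, A = 120 cm², y = 6 cm, Ī = 1 440 cm⁴.
Inner void (subtracted): 8 × 10, A = 80 cm², y = 6 cm, Ī = 666.7 cm⁴.
By symmetry the centroid is at mid-height, ȳ = 6 cm.
All pieces are centred on the centroidal x-axis, so I = ΣĪ (holes subtracted) = 773.3 cm⁴.
Repeating about the centroidal y-axis gives I_y = 573.3 cm⁴.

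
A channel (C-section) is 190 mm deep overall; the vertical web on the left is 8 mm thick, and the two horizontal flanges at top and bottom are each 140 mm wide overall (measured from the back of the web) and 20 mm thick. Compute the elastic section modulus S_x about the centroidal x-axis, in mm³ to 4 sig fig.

S_x ≈ 4.515 × 10⁵ mm³

Split into non-overlapping primitives; take the origin at the lower-left of the bounding box.
Web: 8 × 190, A = 1 520 mm², y = 95 mm, Ī = 4 572 667 mm⁴.
Top flange (beyond web): 132 × 20, A = 2 640 mm², y = 180 mm, Ī = 88 000 mm⁴.
Bottom flange (beyond web): 132 × 20, A = 2 640 mm², y = 10 mm, Ī = 88 000 mm⁴.
By symmetry the centroid is at mid-height, ȳ = 95 mm.
Transfer each piece to the centroidal x-axis using Ī + A·d² with d = y − 95:
  web: d = 0 mm → contributes +4 572 667 mm⁴
  top flange (beyond web): d = 85 mm → contributes +19 162 000 mm⁴
  bottom flange (beyond web): d = -85 mm → contributes +19 162 000 mm⁴
Total I = 42 896 667 mm⁴.
Extreme fibre distance c = 95 mm; S = I/c = 451 544 mm³.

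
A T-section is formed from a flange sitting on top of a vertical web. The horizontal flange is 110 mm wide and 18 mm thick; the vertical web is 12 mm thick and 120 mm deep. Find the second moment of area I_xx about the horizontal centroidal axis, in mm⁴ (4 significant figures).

I_xx ≈ 5.751 × 10⁶ mm⁴

Break the section into simple shapes (no overlaps), measuring from the bottom-left corner of the bounding box.
Flange: 110 × 18, A = 1 980 mm², y = 129 mm, Ī = 53 460 mm⁴.
Web: 12 × 120, A = 1 440 mm², y = 60 mm, Ī = 1 728 000 mm⁴.
Centroid: ȳ = ΣA·y / ΣA = 99.9474 mm.
Transfer each piece to the horizontal centroidal axis using Ī + A·d² with d = y − 99.9474:
  flange: d = 29.0526 mm → contributes +1 724 690 mm⁴
  web: d = -39.9474 mm → contributes +4 025 941 mm⁴
Total I = 5 750 631 mm⁴.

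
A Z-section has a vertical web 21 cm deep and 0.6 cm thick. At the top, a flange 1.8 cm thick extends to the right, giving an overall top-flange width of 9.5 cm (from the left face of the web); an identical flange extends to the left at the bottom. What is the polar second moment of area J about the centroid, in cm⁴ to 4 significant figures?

J ≈ 4359 cm⁴

Break the section into simple shapes (no overlaps), measuring from the bottom-left corner of the bounding box.
Web: 0.6 × 21, A = 12.6 cm², y = 10.5 cm, Ī = 463.05 cm⁴.
Top flange (beyond web): 8.9 × 1.8, A = 16.02 cm², y = 20.1 cm, Ī = 4.3254 cm⁴.
Bottom flange (beyond web): 8.9 × 1.8, A = 16.02 cm², y = 0.9 cm, Ī = 4.3254 cm⁴.
Centroid: ȳ = ΣA·y / ΣA = 10.5 cm.
Transfer each piece to the centroidal x-axis using Ī + A·d² with d = y − 10.5:
  web: d = 0 cm → contributes +463.05 cm⁴
  top flange (beyond web): d = 9.6 cm → contributes +1480.73 cm⁴
  bottom flange (beyond web): d = -9.6 cm → contributes +1480.73 cm⁴
Total I = 3424.51 cm⁴.
For the y-axis: x̄ = 9.2 cm.
Repeating about the centroidal y-axis gives I_y = 934.771 cm⁴.
Polar second moment: J = I_x + I_y = 4359.28 cm⁴.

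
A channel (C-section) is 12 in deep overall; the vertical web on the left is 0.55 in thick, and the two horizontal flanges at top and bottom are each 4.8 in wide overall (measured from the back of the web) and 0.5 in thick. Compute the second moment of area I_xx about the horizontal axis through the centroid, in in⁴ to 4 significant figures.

I_xx ≈ 219.8 in⁴

Decompose the section into non-overlapping parts with the origin at the bottom-left of its bounding rectangle.
Web: 0.55 × 12, A = 6.6 in², y = 6 in, Ī = 79.2 in⁴.
Top flange (beyond web): 4.25 × 0.5, A = 2.125 in², y = 11.75 in, Ī = 0.0442708 in⁴.
Bottom flange (beyond web): 4.25 × 0.5, A = 2.125 in², y = 0.25 in, Ī = 0.0442708 in⁴.
By symmetry the centroid is at mid-height, ȳ = 6 in.
Transfer each piece to the horizontal axis through the centroid using Ī + A·d² with d = y − 6:
  web: d = 0 in → contributes +79.2 in⁴
  top flange (beyond web): d = 5.75 in → contributes +70.3021 in⁴
  bottom flange (beyond web): d = -5.75 in → contributes +70.3021 in⁴
Total I = 219.804 in⁴.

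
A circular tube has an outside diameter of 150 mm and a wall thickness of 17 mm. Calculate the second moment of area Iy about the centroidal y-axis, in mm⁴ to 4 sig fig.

Iy ≈ 1.596 × 10⁷ mm⁴

Break the section into simple shapes (no overlaps), measuring from the bottom-left corner of the bounding box.
Outer circle: ⌀150, A = 17671.5 mm², x = 75 mm, Ī = 24 850 489 mm⁴.
Bore (subtracted): ⌀116, A = 10568.3 mm², x = 75 mm, Ī = 8 887 955 mm⁴.
By symmetry the centroid is at mid-width, x̄ = 75 mm.
All pieces are centred on the centroidal y-axis, so I = ΣĪ (holes subtracted) = 15 962 534 mm⁴.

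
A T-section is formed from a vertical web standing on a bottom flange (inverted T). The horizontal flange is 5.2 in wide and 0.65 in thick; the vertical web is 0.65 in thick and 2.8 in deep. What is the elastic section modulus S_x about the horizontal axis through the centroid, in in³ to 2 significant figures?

S_x ≈ 1.9 in³

Break the section into simple shapes (no overlaps), measuring from the bottom-left corner of the bounding box.
Flange: 5.2 × 0.65, A = 3.38 in², y = 0.325 in, Ī = 0.119 in⁴.
Web: 0.65 × 2.8, A = 1.82 in², y = 2.05 in, Ī = 1.189 in⁴.
Centroid: ȳ = ΣA·y / ΣA = 0.9288 in.
Transfer each piece to the horizontal axis through the centroid using Ī + A·d² with d = y − 0.9288:
  flange: d = -0.6038 in → contributes +1.351 in⁴
  web: d = 1.121 in → contributes +3.477 in⁴
Total I = 4.828 in⁴.
Extreme fibre distance c = 2.521 in; S = I/c = 1.915 in³.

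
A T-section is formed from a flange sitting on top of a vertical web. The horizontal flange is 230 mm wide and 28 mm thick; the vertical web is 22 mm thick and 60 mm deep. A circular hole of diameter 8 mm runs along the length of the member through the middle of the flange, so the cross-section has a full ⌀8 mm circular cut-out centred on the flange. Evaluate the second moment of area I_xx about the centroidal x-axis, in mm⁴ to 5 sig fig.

I_xx ≈ 2.9345 × 10⁶ mm⁴

Treat the section as a set of non-overlapping primitives; coordinates are from the bounding-box lower-left.
Flange: 230 × 28, A = 6 440 mm², y = 74 mm, Ī = 420746.7 mm⁴.
Web: 22 × 60, A = 1 320 mm², y = 30 mm, Ī = 396 000 mm⁴.
Hole (subtracted): ⌀8, A = 50.26548 mm², y = 74 mm, Ī = 201.0619 mm⁴.
Centroid: ȳ = ΣA·y / ΣA = 66.46667 mm.
Transfer each piece to the centroidal x-axis using Ī + A·d² with d = y − 66.46667:
  flange: d = 7.533333 mm → contributes +786223.8 mm⁴
  web: d = -36.46667 mm → contributes +2 151 359 mm⁴
  hole: d = 7.533333 mm → contributes −3053.684 mm⁴
Total I = 2 934 530 mm⁴.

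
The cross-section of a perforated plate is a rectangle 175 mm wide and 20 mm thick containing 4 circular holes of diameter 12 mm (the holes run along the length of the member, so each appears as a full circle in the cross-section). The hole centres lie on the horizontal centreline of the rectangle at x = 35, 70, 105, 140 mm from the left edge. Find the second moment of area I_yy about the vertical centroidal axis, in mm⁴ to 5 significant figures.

Split into non-overlapping primitives; take the origin at the lower-left of the bounding box.
Plate: 175 × 20, A = 3 500 mm², x = 87.5 mm, Ī = 8 932 292 mm⁴.
Hole 1 (subtracted): ⌀12, A = 113.0973 mm², x = 35 mm, Ī = 1017.876 mm⁴.
Hole 2 (subtracted): ⌀12, A = 113.0973 mm², x = 70 mm, Ī = 1017.876 mm⁴.
Hole 3 (subtracted): ⌀12, A = 113.0973 mm², x = 105 mm, Ī = 1017.876 mm⁴.
Hole 4 (subtracted): ⌀12, A = 113.0973 mm², x = 140 mm, Ī = 1017.876 mm⁴.
By symmetry the centroid is at mid-width, x̄ = 87.5 mm.
Transfer each piece to the vertical centroidal axis using Ī + A·d² with d = x − 87.5:
  plate: d = 0 mm → contributes +8 932 292 mm⁴
  hole 1: d = -52.5 mm → contributes −312742.4 mm⁴
  hole 2: d = -17.5 mm → contributes −35653.94 mm⁴
  hole 3: d = 17.5 mm → contributes −35653.94 mm⁴
  hole 4: d = 52.5 mm → contributes −312742.4 mm⁴
Total I = 8 235 499 mm⁴.

I_yy ≈ 8.2355 × 10⁶ mm⁴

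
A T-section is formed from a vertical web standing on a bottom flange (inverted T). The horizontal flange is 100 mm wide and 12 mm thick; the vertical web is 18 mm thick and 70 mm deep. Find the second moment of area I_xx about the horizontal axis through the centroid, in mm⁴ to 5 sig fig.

I_xx ≈ 1.5621 × 10⁶ mm⁴

Split into non-overlapping primitives; take the origin at the lower-left of the bounding box.
Flange: 100 × 12, A = 1 200 mm², y = 6 mm, Ī = 14 400 mm⁴.
Web: 18 × 70, A = 1 260 mm², y = 47 mm, Ī = 514 500 mm⁴.
Centroid: ȳ = ΣA·y / ΣA = 27 mm.
Transfer each piece to the horizontal axis through the centroid using Ī + A·d² with d = y − 27:
  flange: d = -21 mm → contributes +543 600 mm⁴
  web: d = 20 mm → contributes +1 018 500 mm⁴
Total I = 1 562 100 mm⁴.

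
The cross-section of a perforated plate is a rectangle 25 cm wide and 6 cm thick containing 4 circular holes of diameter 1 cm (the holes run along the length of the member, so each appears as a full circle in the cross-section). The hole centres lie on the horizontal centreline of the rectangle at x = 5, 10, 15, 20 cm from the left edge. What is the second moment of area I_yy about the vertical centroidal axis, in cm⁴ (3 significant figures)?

I_yy ≈ 7710 cm⁴

Decompose the section into non-overlapping parts with the origin at the bottom-left of its bounding rectangle.
Plate: 25 × 6, A = 150 cm², x = 12.5 cm, Ī = 7812.5 cm⁴.
Hole 1 (subtracted): ⌀1, A = 0.7854 cm², x = 5 cm, Ī = 0.049087 cm⁴.
Hole 2 (subtracted): ⌀1, A = 0.7854 cm², x = 10 cm, Ī = 0.049087 cm⁴.
Hole 3 (subtracted): ⌀1, A = 0.7854 cm², x = 15 cm, Ī = 0.049087 cm⁴.
Hole 4 (subtracted): ⌀1, A = 0.7854 cm², x = 20 cm, Ī = 0.049087 cm⁴.
By symmetry the centroid is at mid-width, x̄ = 12.5 cm.
Transfer each piece to the vertical centroidal axis using Ī + A·d² with d = x − 12.5:
  plate: d = 0 cm → contributes +7812.5 cm⁴
  hole 1: d = -7.5 cm → contributes −44.228 cm⁴
  hole 2: d = -2.5 cm → contributes −4.9578 cm⁴
  hole 3: d = 2.5 cm → contributes −4.9578 cm⁴
  hole 4: d = 7.5 cm → contributes −44.228 cm⁴
Total I = 7714.1 cm⁴.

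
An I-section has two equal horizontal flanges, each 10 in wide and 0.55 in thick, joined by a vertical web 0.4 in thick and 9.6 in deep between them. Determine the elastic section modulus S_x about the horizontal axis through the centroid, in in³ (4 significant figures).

S_x ≈ 58.52 in³

Break the section into simple shapes (no overlaps), measuring from the bottom-left corner of the bounding box.
Bottom flange: 10 × 0.55, A = 5.5 in², y = 0.275 in, Ī = 0.138646 in⁴.
Web: 0.4 × 9.6, A = 3.84 in², y = 5.35 in, Ī = 29.4912 in⁴.
Top flange: 10 × 0.55, A = 5.5 in², y = 10.425 in, Ī = 0.138646 in⁴.
By symmetry the centroid is at mid-height, ȳ = 5.35 in.
Transfer each piece to the horizontal axis through the centroid using Ī + A·d² with d = y − 5.35:
  bottom flange: d = -5.075 in → contributes +141.795 in⁴
  web: d = 0 in → contributes +29.4912 in⁴
  top flange: d = 5.075 in → contributes +141.795 in⁴
Total I = 313.08 in⁴.
Extreme fibre distance c = 5.35 in; S = I/c = 58.5197 in³.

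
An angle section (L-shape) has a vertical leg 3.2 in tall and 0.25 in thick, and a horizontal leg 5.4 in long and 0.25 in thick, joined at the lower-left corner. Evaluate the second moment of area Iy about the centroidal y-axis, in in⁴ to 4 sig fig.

Iy ≈ 6.447 in⁴

Split into non-overlapping primitives; take the origin at the lower-left of the bounding box.
Vertical leg: 0.25 × 3.2, A = 0.8 in², x = 0.125 in, Ī = 0.00416667 in⁴.
Horizontal leg (remainder): 5.15 × 0.25, A = 1.2875 in², x = 2.825 in, Ī = 2.84564 in⁴.
Centroid: x̄ = ΣA·x / ΣA = 1.79027 in.
Transfer each piece to the centroidal y-axis using Ī + A·d² with d = x − 1.79027:
  vertical leg: d = -1.66527 in → contributes +2.22266 in⁴
  horizontal leg (remainder): d = 1.03473 in → contributes +4.22413 in⁴
Total I = 6.44679 in⁴.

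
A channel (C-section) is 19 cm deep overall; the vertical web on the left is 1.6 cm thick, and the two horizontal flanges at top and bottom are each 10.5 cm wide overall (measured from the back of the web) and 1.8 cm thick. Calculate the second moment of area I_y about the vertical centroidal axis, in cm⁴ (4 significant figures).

I_y ≈ 647.9 cm⁴

Decompose the section into non-overlapping parts with the origin at the bottom-left of its bounding rectangle.
Web: 1.6 × 19, A = 30.4 cm², x = 0.8 cm, Ī = 6.48533 cm⁴.
Top flange (beyond web): 8.9 × 1.8, A = 16.02 cm², x = 6.05 cm, Ī = 105.745 cm⁴.
Bottom flange (beyond web): 8.9 × 1.8, A = 16.02 cm², x = 6.05 cm, Ī = 105.745 cm⁴.
Centroid: x̄ = ΣA·x / ΣA = 3.49395 cm.
Transfer each piece to the vertical centroidal axis using Ī + A·d² with d = x − 3.49395:
  web: d = -2.69395 cm → contributes +227.109 cm⁴
  top flange (beyond web): d = 2.55605 cm → contributes +210.411 cm⁴
  bottom flange (beyond web): d = 2.55605 cm → contributes +210.411 cm⁴
Total I = 647.93 cm⁴.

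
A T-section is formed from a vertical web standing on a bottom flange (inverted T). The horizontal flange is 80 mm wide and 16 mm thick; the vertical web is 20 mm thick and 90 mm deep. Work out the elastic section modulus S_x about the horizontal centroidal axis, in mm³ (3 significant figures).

S_x ≈ 4.99 × 10⁴ mm³

Decompose the section into non-overlapping parts with the origin at the bottom-left of its bounding rectangle.
Flange: 80 × 16, A = 1 280 mm², y = 8 mm, Ī = 27 307 mm⁴.
Web: 20 × 90, A = 1 800 mm², y = 61 mm, Ī = 1 215 000 mm⁴.
Centroid: ȳ = ΣA·y / ΣA = 38.974 mm.
Transfer each piece to the horizontal centroidal axis using Ī + A·d² with d = y − 38.974:
  flange: d = -30.974 mm → contributes +1 255 326 mm⁴
  web: d = 22.026 mm → contributes +2 088 258 mm⁴
Total I = 3 343 585 mm⁴.
Extreme fibre distance c = 67.026 mm; S = I/c = 49 885 mm³.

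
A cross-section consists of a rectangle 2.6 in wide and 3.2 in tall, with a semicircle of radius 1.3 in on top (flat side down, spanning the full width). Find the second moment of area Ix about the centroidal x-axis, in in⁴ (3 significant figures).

Decompose the section into non-overlapping parts with the origin at the bottom-left of its bounding rectangle.
Rectangular body: 2.6 × 3.2, A = 8.32 in², y = 1.6 in, Ī = 7.0997 in⁴.
Semicircular cap: semicircle r = 1.3, A = 2.6546 in², y = 3.7517 in, Ī = 0.31348 in⁴.
Centroid: ȳ = ΣA·y / ΣA = 2.1205 in.
Transfer each piece to the centroidal x-axis using Ī + A·d² with d = y − 2.1205:
  rectangular body: d = -0.52048 in → contributes +9.3536 in⁴
  semicircular cap: d = 1.6313 in → contributes +7.3775 in⁴
Total I = 16.731 in⁴.

Ix ≈ 16.7 in⁴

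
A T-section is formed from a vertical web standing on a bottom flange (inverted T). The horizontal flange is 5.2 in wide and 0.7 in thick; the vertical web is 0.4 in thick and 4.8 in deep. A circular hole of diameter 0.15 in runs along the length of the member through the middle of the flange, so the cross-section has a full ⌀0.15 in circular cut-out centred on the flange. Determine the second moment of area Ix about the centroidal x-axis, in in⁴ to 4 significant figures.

Treat the section as a set of non-overlapping primitives; coordinates are from the bounding-box lower-left.
Flange: 5.2 × 0.7, A = 3.64 in², y = 0.35 in, Ī = 0.148633 in⁴.
Web: 0.4 × 4.8, A = 1.92 in², y = 3.1 in, Ī = 3.6864 in⁴.
Hole (subtracted): ⌀0.15, A = 0.0176715 in², y = 0.35 in, Ī = 0.0000248505 in⁴.
Centroid: ȳ = ΣA·y / ΣA = 1.30267 in.
Transfer each piece to the centroidal x-axis using Ī + A·d² with d = y − 1.30267:
  flange: d = -0.952668 in → contributes +3.45221 in⁴
  web: d = 1.79733 in → contributes +9.88877 in⁴
  hole: d = -0.952668 in → contributes −0.0160631 in⁴
Total I = 13.3249 in⁴.

Ix ≈ 13.32 in⁴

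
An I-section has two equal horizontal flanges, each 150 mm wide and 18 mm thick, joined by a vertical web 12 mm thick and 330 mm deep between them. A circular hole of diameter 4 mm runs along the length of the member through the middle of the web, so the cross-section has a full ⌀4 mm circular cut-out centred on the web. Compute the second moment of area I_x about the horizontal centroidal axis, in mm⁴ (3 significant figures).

Treat the section as a set of non-overlapping primitives; coordinates are from the bounding-box lower-left.
Bottom flange: 150 × 18, A = 2 700 mm², y = 9 mm, Ī = 72 900 mm⁴.
Web: 12 × 330, A = 3 960 mm², y = 183 mm, Ī = 35 937 000 mm⁴.
Top flange: 150 × 18, A = 2 700 mm², y = 357 mm, Ī = 72 900 mm⁴.
Hole (subtracted): ⌀4, A = 12.566 mm², y = 183 mm, Ī = 12.566 mm⁴.
By symmetry the centroid is at mid-height, ȳ = 183 mm.
Transfer each piece to the horizontal centroidal axis using Ī + A·d² with d = y − 183:
  bottom flange: d = -174 mm → contributes +81 818 100 mm⁴
  web: d = 0 mm → contributes +35 937 000 mm⁴
  top flange: d = 174 mm → contributes +81 818 100 mm⁴
  hole: d = 0 mm → contributes −12.566 mm⁴
Total I = 199 573 187 mm⁴.

I_x ≈ 2.00 × 10⁸ mm⁴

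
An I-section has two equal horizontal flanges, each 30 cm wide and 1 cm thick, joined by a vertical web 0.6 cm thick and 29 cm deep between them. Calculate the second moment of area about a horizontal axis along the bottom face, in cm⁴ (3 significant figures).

I_base ≈ 3.33 × 10⁴ cm⁴

Split into non-overlapping primitives; take the origin at the lower-left of the bounding box.
Bottom flange: 30 × 1, A = 30 cm², y = 0.5 cm, Ī = 2.5 cm⁴.
Web: 0.6 × 29, A = 17.4 cm², y = 15.5 cm, Ī = 1219.5 cm⁴.
Top flange: 30 × 1, A = 30 cm², y = 30.5 cm, Ī = 2.5 cm⁴.
Transfer each piece to the base of the section using Ī + A·d² with d = y − 0:
  bottom flange: d = 0.5 cm → contributes +10 cm⁴
  web: d = 15.5 cm → contributes +5399.8 cm⁴
  top flange: d = 30.5 cm → contributes +27 910 cm⁴
Total I = 33 320 cm⁴.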